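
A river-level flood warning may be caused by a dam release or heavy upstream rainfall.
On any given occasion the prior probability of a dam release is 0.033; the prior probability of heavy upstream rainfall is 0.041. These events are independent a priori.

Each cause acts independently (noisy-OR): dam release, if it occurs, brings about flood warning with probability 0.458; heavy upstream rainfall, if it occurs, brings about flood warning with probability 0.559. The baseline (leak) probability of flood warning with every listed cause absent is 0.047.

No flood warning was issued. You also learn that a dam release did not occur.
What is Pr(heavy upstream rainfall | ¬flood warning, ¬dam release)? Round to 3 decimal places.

Under noisy-OR, P(flood warning | causes) = 1 − (1−0.047)·∏(1−qᵢ) over the active causes.
Sum P(¬flood warning|·) weighted by the priors over both values of heavy upstream rainfall:
  P(¬flood warning | ¬dam release) = 0.953·0.959 + 0.420273·0.041
        = 0.913927 + 0.017231 = 0.931158
Keeping only the heavy upstream rainfall-present terms gives 0.017231, so
  P(heavy upstream rainfall | ¬flood warning, ¬dam release) = 0.017231 / 0.931158 ≈ 0.019

Pr(heavy upstream rainfall | ¬flood warning, ¬dam release) ≈ 0.019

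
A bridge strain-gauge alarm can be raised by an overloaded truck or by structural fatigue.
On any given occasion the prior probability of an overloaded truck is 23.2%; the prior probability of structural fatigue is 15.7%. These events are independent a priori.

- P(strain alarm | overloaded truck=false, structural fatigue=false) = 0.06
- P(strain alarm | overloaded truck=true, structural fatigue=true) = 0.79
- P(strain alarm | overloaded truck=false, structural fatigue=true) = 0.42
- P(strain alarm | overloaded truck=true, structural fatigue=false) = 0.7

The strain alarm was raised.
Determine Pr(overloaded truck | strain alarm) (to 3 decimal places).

For the numerator, keep only overloaded truck=true terms: 0.136903 + 0.028775 = 0.165678
Normalizer over all consistent configurations: 0.06·0.768·0.843 + 0.42·0.768·0.157 + 0.7·0.232·0.843 + 0.79·0.232·0.157 = 0.255165
Posterior = 0.165678 / 0.255165 ≈ 0.649

Pr(overloaded truck | strain alarm) ≈ 0.649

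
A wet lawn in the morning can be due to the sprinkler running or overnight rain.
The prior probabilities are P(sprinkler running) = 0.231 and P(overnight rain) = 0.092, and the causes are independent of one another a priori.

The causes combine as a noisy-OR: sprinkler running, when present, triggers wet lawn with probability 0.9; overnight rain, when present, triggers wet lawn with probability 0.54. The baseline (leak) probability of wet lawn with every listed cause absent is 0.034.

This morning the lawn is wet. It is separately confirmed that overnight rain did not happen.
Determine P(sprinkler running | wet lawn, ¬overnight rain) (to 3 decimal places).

Under noisy-OR, P(wet lawn | causes) = 1 − (1−0.034)·∏(1−qᵢ) over the active causes.
P(wet lawn | ¬overnight rain) = 0.034×0.769 + 0.9034×0.231 = 0.026146 + 0.208685 = 0.234831
The sprinkler running-present share is 0.9034×0.231 = 0.208685.
Hence the posterior is 0.208685/0.234831 ≈ 0.889.

P(sprinkler running | wet lawn, ¬overnight rain) ≈ 0.889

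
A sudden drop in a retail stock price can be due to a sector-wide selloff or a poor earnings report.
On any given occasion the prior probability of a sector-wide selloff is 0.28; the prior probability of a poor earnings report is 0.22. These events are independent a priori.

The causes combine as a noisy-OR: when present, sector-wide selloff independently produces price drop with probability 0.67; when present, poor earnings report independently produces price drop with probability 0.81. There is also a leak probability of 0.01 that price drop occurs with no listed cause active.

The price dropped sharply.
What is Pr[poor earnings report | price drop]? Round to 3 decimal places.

Pr[poor earnings report | price drop] ≈ 0.550

Under noisy-OR, P(price drop | causes) = 1 − (1−0.01)·∏(1−qᵢ) over the active causes.
P(price drop) = 0.01×0.72×0.78 + 0.8119×0.72×0.22 + 0.6733×0.28×0.78 + 0.937927×0.28×0.22 = 0.005616 + 0.128605 + 0.147049 + 0.057776 = 0.339046
Restricting to configurations with poor earnings report present: 0.128605 + 0.057776 = 0.186381.
Hence the posterior is 0.186381/0.339046 ≈ 0.550.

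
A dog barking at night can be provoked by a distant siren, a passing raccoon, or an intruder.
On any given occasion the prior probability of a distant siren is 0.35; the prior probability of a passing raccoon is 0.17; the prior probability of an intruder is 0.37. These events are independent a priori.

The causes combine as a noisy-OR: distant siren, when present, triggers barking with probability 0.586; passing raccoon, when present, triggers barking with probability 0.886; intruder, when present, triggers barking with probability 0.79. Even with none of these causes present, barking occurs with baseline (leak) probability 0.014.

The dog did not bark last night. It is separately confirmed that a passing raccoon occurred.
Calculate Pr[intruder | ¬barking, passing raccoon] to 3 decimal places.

Pr[intruder | ¬barking, passing raccoon] ≈ 0.110

Under noisy-OR, P(barking | causes) = 1 − (1−0.014)·∏(1−qᵢ) over the active causes.
Weight on intruder=true, given the evidence: 0.005677 + 0.001265 = 0.006942
Normalizer over all consistent configurations: 0.112404×0.65×0.63 + 0.023605×0.65×0.37 + 0.046535×0.35×0.63 + 0.009772×0.35×0.37 = 0.063232
P(intruder | ¬barking, passing raccoon) = 0.006942/0.063232 ≈ 0.110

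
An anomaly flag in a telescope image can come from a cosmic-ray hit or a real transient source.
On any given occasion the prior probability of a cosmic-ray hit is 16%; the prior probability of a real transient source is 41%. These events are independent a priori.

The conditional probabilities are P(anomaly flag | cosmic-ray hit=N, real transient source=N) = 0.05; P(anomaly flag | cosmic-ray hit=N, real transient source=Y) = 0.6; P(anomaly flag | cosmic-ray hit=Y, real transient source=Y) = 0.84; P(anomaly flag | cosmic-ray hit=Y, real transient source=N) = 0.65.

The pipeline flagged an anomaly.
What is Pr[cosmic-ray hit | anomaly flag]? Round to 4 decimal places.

Pr[cosmic-ray hit | anomaly flag] ≈ 0.3348

Sum P(anomaly flag|·) weighted by the priors over the 4 (cosmic-ray hit, real transient source) configurations:
  P(anomaly flag) = 0.05×0.84×0.59 + 0.6×0.84×0.41 + 0.65×0.16×0.59 + 0.84×0.16×0.41
        = 0.024780 + 0.206640 + 0.061360 + 0.055104 = 0.347884
Keeping only the cosmic-ray hit-present terms gives 0.116464, so
  P(cosmic-ray hit | anomaly flag) = 0.116464 / 0.347884 ≈ 0.3348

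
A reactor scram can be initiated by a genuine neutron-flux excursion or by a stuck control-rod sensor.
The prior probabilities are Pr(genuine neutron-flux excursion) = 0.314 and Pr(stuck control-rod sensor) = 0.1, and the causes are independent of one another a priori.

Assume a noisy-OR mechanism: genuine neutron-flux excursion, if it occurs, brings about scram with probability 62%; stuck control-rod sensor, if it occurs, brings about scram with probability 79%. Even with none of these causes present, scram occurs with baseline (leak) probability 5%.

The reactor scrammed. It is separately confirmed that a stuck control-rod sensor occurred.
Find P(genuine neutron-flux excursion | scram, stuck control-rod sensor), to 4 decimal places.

Under noisy-OR, P(scram | causes) = 1 − (1−0.05)·∏(1−qᵢ) over the active causes.
Sum P(scram|·) weighted by the priors over both values of genuine neutron-flux excursion:
  P(scram | stuck control-rod sensor) = 0.8005*0.686 + 0.92419*0.314
        = 0.549143 + 0.290196 = 0.839339
Configurations with genuine neutron-flux excursion contribute 0.290196, so
  P(genuine neutron-flux excursion | scram, stuck control-rod sensor) = 0.290196 / 0.839339 ≈ 0.3457

P(genuine neutron-flux excursion | scram, stuck control-rod sensor) ≈ 0.3457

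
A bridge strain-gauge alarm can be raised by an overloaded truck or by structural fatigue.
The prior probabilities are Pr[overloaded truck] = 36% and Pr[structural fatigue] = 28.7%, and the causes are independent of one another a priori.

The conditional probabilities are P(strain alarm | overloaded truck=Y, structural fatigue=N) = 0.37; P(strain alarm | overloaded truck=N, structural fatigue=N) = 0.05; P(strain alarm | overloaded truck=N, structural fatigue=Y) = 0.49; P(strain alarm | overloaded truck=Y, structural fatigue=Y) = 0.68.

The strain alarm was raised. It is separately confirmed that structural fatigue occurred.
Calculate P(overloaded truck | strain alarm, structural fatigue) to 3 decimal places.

P(strain alarm | structural fatigue) = 0.49*0.64 + 0.68*0.36 = 0.313600 + 0.244800 = 0.558400
Of this, 0.244800 comes from 0.68*0.36 (the overloaded truck=true cases).
Hence the posterior is 0.244800/0.558400 ≈ 0.438.

P(overloaded truck | strain alarm, structural fatigue) ≈ 0.438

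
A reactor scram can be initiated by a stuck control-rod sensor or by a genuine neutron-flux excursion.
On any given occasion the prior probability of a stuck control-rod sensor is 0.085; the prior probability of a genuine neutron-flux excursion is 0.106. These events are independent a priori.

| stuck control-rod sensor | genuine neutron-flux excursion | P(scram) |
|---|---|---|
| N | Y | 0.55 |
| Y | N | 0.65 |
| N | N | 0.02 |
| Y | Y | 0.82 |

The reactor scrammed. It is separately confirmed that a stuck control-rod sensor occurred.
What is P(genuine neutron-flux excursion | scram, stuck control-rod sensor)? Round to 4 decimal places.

P(scram | stuck control-rod sensor) = 0.65×0.894 + 0.82×0.106 = 0.581100 + 0.086920 = 0.668020
The genuine neutron-flux excursion-present share is 0.82×0.106 = 0.086920.
Hence the posterior is 0.086920/0.668020 ≈ 0.1301.

P(genuine neutron-flux excursion | scram, stuck control-rod sensor) ≈ 0.1301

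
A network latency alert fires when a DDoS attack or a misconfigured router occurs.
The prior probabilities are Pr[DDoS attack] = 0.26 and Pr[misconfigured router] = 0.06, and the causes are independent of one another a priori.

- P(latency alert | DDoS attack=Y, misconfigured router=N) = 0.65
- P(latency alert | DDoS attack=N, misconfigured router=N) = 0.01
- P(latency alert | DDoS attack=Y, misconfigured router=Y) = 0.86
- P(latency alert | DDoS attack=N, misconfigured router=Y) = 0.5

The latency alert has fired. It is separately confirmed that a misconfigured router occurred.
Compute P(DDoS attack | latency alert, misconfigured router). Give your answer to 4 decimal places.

P(DDoS attack | latency alert, misconfigured router) ≈ 0.3767

P(latency alert | misconfigured router) = 0.5·0.74 + 0.86·0.26 = 0.370000 + 0.223600 = 0.593600
Of this, 0.223600 comes from 0.86·0.26 (the DDoS attack=true cases).
So P(DDoS attack | latency alert, misconfigured router) = 0.223600/0.593600 ≈ 0.3767.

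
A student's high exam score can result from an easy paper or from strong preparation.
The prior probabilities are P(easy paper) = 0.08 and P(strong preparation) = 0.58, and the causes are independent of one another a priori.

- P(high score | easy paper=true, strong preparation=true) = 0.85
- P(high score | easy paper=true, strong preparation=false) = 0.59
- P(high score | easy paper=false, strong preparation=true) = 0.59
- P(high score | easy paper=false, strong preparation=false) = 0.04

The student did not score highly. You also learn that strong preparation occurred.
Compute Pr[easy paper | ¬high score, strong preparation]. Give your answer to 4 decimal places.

By total probability over both values of easy paper:
  P(¬high score | strong preparation) = 0.41*0.92 + 0.15*0.08
        = 0.377200 + 0.012000 = 0.389200
Configurations with easy paper contribute 0.012000, so
  P(easy paper | ¬high score, strong preparation) = 0.012000 / 0.389200 ≈ 0.0308

Pr[easy paper | ¬high score, strong preparation] ≈ 0.0308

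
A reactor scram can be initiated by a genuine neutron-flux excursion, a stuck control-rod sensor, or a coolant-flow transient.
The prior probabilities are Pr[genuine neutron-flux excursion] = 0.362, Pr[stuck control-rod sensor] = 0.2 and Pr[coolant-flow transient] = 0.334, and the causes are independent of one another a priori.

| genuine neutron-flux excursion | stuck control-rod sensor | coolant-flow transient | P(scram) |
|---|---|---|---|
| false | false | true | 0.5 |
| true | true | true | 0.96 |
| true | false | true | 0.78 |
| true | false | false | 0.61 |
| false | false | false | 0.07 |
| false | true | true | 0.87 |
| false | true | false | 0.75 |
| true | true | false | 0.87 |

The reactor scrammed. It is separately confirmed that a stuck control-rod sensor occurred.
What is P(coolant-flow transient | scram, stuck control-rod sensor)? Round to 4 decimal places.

P(scram | stuck control-rod sensor) = 0.75×0.638×0.666 + 0.87×0.638×0.334 + 0.87×0.362×0.666 + 0.96×0.362×0.334 = 0.318681 + 0.185390 + 0.209750 + 0.116072 = 0.829893
Restricting to configurations with coolant-flow transient present: 0.185390 + 0.116072 = 0.301462.
P(coolant-flow transient | scram, stuck control-rod sensor) = 0.301462 / 0.829893 ≈ 0.3633

P(coolant-flow transient | scram, stuck control-rod sensor) ≈ 0.3633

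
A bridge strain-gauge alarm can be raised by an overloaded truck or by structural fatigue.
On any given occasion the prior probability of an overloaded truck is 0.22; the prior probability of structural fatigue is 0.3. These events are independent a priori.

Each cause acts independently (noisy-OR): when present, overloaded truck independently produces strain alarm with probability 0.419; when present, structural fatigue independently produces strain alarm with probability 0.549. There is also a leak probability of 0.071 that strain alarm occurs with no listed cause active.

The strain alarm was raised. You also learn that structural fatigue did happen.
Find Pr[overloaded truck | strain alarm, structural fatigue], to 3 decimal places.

Pr[overloaded truck | strain alarm, structural fatigue] ≈ 0.269

Under noisy-OR, P(strain alarm | causes) = 1 − (1−0.071)·∏(1−qᵢ) over the active causes.
P(strain alarm | structural fatigue) = 0.581021×0.78 + 0.756573×0.22 = 0.453196 + 0.166446 = 0.619642
Of this, 0.166446 comes from 0.756573×0.22 (the overloaded truck=true cases).
Hence the posterior is 0.166446/0.619642 ≈ 0.269.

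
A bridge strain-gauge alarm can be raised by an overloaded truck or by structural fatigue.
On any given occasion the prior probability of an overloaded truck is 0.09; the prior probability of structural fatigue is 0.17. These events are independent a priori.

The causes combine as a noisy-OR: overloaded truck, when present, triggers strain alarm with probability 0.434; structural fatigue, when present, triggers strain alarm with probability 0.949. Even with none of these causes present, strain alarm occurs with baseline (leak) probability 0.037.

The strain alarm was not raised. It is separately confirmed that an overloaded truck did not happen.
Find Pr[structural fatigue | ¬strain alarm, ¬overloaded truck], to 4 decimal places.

Under noisy-OR, P(strain alarm | causes) = 1 − (1−0.037)·∏(1−qᵢ) over the active causes.
By total probability over both values of structural fatigue:
  P(¬strain alarm | ¬overloaded truck) = 0.963*0.83 + 0.049113*0.17
        = 0.799290 + 0.008349 = 0.807639
Configurations with structural fatigue contribute 0.008349, so
  P(structural fatigue | ¬strain alarm, ¬overloaded truck) = 0.008349 / 0.807639 ≈ 0.0103

Pr[structural fatigue | ¬strain alarm, ¬overloaded truck] ≈ 0.0103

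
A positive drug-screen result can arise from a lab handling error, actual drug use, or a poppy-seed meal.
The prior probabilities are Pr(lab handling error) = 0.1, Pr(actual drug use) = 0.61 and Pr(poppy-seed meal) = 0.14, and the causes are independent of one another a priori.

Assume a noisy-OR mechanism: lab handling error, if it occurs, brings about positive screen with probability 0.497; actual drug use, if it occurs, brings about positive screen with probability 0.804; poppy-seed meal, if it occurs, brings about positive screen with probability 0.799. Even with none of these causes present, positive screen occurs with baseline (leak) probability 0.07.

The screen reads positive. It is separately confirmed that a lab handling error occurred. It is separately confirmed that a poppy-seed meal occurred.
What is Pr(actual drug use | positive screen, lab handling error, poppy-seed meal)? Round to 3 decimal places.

Pr(actual drug use | positive screen, lab handling error, poppy-seed meal) ≈ 0.629

Under noisy-OR, P(positive screen | causes) = 1 − (1−0.07)·∏(1−qᵢ) over the active causes.
Enumerate both values of actual drug use and weight by the priors:
  P(positive screen | lab handling error, poppy-seed meal) = 0.905974*0.39 + 0.981571*0.61
        = 0.353330 + 0.598758 = 0.952088
Configurations with actual drug use contribute 0.598758, so
  P(actual drug use | positive screen, lab handling error, poppy-seed meal) = 0.598758 / 0.952088 ≈ 0.629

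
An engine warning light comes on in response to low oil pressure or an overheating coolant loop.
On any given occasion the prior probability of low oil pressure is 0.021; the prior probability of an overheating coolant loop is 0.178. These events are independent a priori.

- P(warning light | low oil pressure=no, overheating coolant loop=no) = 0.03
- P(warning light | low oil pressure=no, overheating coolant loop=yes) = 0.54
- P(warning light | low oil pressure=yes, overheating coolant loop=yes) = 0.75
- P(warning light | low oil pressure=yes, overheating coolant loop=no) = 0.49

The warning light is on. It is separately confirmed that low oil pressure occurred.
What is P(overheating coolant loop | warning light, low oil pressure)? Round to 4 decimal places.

By total probability over both values of overheating coolant loop:
  P(warning light | low oil pressure) = 0.49·0.822 + 0.75·0.178
        = 0.402780 + 0.133500 = 0.536280
Keeping only the overheating coolant loop-present terms gives 0.133500, so
  P(overheating coolant loop | warning light, low oil pressure) = 0.133500 / 0.536280 ≈ 0.2489

P(overheating coolant loop | warning light, low oil pressure) ≈ 0.2489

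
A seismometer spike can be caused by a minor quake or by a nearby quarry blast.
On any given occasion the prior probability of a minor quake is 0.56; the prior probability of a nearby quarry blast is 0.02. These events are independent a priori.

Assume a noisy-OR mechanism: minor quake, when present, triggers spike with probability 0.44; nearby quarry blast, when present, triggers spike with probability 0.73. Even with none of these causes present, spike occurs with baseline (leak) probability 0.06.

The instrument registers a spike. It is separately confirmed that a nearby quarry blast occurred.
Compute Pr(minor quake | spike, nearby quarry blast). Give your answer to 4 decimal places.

Under noisy-OR, P(spike | causes) = 1 − (1−0.06)·∏(1−qᵢ) over the active causes.
P(spike | nearby quarry blast) = 0.7462·0.44 + 0.857872·0.56 = 0.328328 + 0.480408 = 0.808736
The minor quake-present share is 0.857872·0.56 = 0.480408.
Hence the posterior is 0.480408/0.808736 ≈ 0.5940.

Pr(minor quake | spike, nearby quarry blast) ≈ 0.5940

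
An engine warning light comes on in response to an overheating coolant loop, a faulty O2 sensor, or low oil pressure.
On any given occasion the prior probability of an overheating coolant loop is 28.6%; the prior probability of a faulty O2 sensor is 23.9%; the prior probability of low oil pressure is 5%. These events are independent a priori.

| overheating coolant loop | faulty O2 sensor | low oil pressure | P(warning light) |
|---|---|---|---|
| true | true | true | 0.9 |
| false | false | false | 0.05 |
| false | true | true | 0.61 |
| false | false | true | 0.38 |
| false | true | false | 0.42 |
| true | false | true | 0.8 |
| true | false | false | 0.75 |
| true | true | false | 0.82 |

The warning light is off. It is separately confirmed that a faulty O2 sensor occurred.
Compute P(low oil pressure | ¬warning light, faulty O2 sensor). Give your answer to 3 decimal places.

P(low oil pressure | ¬warning light, faulty O2 sensor) ≈ 0.034

P(¬warning light | faulty O2 sensor) = 0.58×0.714×0.95 + 0.39×0.714×0.05 + 0.18×0.286×0.95 + 0.1×0.286×0.05 = 0.393414 + 0.013923 + 0.048906 + 0.001430 = 0.457673
The low oil pressure-present share is 0.013923 + 0.001430 = 0.015353.
Hence the posterior is 0.015353/0.457673 ≈ 0.034.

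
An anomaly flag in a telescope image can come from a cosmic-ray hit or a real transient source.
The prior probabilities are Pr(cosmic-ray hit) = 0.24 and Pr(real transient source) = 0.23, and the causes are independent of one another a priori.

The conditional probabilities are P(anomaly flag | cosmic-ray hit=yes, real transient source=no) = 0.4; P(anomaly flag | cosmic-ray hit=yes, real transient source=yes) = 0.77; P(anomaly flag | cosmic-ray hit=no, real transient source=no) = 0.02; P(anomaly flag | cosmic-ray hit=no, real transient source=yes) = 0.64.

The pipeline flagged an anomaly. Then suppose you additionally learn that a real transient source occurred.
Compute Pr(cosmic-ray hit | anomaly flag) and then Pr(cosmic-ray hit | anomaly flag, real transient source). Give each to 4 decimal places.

Enumerate the 4 (cosmic-ray hit, real transient source) configurations and weight by the priors:
  P(anomaly flag) = 0.02×0.76×0.77 + 0.64×0.76×0.23 + 0.4×0.24×0.77 + 0.77×0.24×0.23
        = 0.011704 + 0.111872 + 0.073920 + 0.042504 = 0.240000
Keeping only the cosmic-ray hit-present terms gives 0.116424, so
  P(cosmic-ray hit | anomaly flag) = 0.116424 / 0.240000 ≈ 0.4851

Now condition on the additional information:
P(anomaly flag | real transient source) = 0.64*0.76 + 0.77*0.24 = 0.486400 + 0.184800 = 0.671200
Restricting to configurations with cosmic-ray hit present: 0.77*0.24 = 0.184800.
P(cosmic-ray hit | anomaly flag, real transient source) = 0.184800 / 0.671200 ≈ 0.2753

Pr(cosmic-ray hit | anomaly flag) ≈ 0.4851; Pr(cosmic-ray hit | anomaly flag, real transient source) ≈ 0.2753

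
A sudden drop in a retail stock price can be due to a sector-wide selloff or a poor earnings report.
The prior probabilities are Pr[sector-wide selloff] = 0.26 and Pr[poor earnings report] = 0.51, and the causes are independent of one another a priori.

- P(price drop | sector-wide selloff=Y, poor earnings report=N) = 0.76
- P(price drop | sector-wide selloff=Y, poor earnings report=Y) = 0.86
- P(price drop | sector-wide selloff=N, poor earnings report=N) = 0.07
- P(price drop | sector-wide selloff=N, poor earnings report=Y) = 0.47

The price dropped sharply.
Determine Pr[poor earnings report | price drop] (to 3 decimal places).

By total probability over the 4 (sector-wide selloff, poor earnings report) configurations:
  P(price drop) = 0.07*0.74*0.49 + 0.47*0.74*0.51 + 0.76*0.26*0.49 + 0.86*0.26*0.51
        = 0.025382 + 0.177378 + 0.096824 + 0.114036 = 0.413620
Configurations with poor earnings report contribute 0.291414, so
  P(poor earnings report | price drop) = 0.291414 / 0.413620 ≈ 0.705

Pr[poor earnings report | price drop] ≈ 0.705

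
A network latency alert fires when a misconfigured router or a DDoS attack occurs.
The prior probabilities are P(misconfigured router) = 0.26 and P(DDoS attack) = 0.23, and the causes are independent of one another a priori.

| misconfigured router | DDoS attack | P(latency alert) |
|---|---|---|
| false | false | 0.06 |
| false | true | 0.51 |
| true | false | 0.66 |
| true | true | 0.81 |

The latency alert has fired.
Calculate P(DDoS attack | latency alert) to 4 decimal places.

By total probability over the 4 (misconfigured router, DDoS attack) configurations:
  P(latency alert) = 0.06*0.74*0.77 + 0.51*0.74*0.23 + 0.66*0.26*0.77 + 0.81*0.26*0.23
        = 0.034188 + 0.086802 + 0.132132 + 0.048438 = 0.301560
The terms with DDoS attack present sum to 0.135240, so
  P(DDoS attack | latency alert) = 0.135240 / 0.301560 ≈ 0.4485

P(DDoS attack | latency alert) ≈ 0.4485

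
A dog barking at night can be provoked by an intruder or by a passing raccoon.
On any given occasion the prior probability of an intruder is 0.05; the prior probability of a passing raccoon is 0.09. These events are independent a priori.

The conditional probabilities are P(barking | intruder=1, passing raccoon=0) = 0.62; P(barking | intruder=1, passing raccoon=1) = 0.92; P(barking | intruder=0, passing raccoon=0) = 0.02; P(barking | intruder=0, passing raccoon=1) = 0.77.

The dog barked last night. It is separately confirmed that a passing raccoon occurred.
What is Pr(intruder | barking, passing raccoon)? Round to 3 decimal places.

Pr(intruder | barking, passing raccoon) ≈ 0.059

For the numerator, keep only intruder=true terms: 0.92×0.05 = 0.046000
Normalizer over all consistent configurations: 0.77×0.95 + 0.92×0.05 = 0.777500
P(intruder | barking, passing raccoon) = 0.046000/0.777500 ≈ 0.059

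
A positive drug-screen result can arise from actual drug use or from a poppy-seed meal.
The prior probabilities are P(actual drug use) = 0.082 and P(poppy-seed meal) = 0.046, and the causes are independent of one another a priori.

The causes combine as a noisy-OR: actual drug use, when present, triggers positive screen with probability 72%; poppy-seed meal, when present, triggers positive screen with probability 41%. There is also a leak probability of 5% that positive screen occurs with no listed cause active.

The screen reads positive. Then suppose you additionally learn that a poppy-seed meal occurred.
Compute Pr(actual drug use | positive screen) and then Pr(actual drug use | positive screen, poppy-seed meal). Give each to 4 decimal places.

Under noisy-OR, P(positive screen | causes) = 1 − (1−0.05)·∏(1−qᵢ) over the active causes.
P(positive screen) = 0.05×0.918×0.954 + 0.4395×0.918×0.046 + 0.734×0.082×0.954 + 0.84306×0.082×0.046 = 0.043789 + 0.018559 + 0.057419 + 0.003180 = 0.122947
The actual drug use-present share is 0.057419 + 0.003180 = 0.060599.
Hence the posterior is 0.060599/0.122947 ≈ 0.4929.

With the extra evidence:
Numerator (weight on configurations with actual drug use): 0.84306*0.082 = 0.069131
The normalizing constant is 0.4395*0.918 + 0.84306*0.082 = 0.472592
Posterior = 0.069131 / 0.472592 ≈ 0.1463
— poppy-seed meal explains away the evidence for actual drug use.

Pr(actual drug use | positive screen) ≈ 0.4929; Pr(actual drug use | positive screen, poppy-seed meal) ≈ 0.1463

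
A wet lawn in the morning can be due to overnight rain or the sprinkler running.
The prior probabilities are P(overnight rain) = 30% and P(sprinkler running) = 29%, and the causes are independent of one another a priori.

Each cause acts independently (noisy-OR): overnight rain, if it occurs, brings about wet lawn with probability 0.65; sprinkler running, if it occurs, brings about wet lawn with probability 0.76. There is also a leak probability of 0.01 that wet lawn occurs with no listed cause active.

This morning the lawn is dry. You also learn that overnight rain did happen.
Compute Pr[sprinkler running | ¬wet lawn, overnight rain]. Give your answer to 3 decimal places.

Under noisy-OR, P(wet lawn | causes) = 1 − (1−0.01)·∏(1−qᵢ) over the active causes.
Sum P(¬wet lawn|·) weighted by the priors over both values of sprinkler running:
  P(¬wet lawn | overnight rain) = 0.3465*0.71 + 0.08316*0.29
        = 0.246015 + 0.024116 = 0.270131
Configurations with sprinkler running contribute 0.024116, so
  P(sprinkler running | ¬wet lawn, overnight rain) = 0.024116 / 0.270131 ≈ 0.089

Pr[sprinkler running | ¬wet lawn, overnight rain] ≈ 0.089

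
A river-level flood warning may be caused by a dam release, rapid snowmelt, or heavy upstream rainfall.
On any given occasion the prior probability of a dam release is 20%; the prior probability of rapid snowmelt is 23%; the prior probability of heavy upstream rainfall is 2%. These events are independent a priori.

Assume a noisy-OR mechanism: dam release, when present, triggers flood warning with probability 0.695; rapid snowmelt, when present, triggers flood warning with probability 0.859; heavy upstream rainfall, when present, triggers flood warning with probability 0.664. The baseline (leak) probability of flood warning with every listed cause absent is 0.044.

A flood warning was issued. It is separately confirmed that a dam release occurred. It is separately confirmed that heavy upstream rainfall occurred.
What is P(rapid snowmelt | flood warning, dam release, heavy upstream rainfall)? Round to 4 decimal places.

Under noisy-OR, P(flood warning | causes) = 1 − (1−0.044)·∏(1−qᵢ) over the active causes.
For the numerator, keep only rapid snowmelt=true terms: 0.986186×0.23 = 0.226823
The normalizing constant is 0.902029×0.77 + 0.986186×0.23 = 0.921385
P(rapid snowmelt | flood warning, dam release, heavy upstream rainfall) = 0.226823/0.921385 ≈ 0.2462

P(rapid snowmelt | flood warning, dam release, heavy upstream rainfall) ≈ 0.2462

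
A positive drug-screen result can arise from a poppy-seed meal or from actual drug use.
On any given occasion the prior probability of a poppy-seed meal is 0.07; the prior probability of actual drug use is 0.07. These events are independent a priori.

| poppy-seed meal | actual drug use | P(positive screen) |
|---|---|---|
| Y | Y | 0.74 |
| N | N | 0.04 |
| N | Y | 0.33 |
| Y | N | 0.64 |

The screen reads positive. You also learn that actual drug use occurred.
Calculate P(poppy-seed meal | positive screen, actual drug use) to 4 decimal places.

P(poppy-seed meal | positive screen, actual drug use) ≈ 0.1444

Sum P(positive screen|·) weighted by the priors over both values of poppy-seed meal:
  P(positive screen | actual drug use) = 0.33×0.93 + 0.74×0.07
        = 0.306900 + 0.051800 = 0.358700
The terms with poppy-seed meal present sum to 0.051800, so
  P(poppy-seed meal | positive screen, actual drug use) = 0.051800 / 0.358700 ≈ 0.1444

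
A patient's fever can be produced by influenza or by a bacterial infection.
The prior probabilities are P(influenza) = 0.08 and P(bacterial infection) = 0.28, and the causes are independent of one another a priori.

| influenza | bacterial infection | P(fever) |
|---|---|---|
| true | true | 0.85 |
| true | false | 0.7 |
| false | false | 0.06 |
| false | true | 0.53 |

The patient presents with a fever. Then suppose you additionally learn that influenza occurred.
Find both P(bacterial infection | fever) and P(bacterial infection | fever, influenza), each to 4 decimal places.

P(fever) = 0.06·0.92·0.72 + 0.53·0.92·0.28 + 0.7·0.08·0.72 + 0.85·0.08·0.28 = 0.039744 + 0.136528 + 0.040320 + 0.019040 = 0.235632
Of this, 0.155568 comes from 0.136528 + 0.019040 (the bacterial infection=true cases).
P(bacterial infection | fever) = 0.155568 / 0.235632 ≈ 0.6602

Now also conditioning on influenza=true:
Numerator (weight on configurations with bacterial infection): 0.85·0.28 = 0.238000
Normalizer over all consistent configurations: 0.7·0.72 + 0.85·0.28 = 0.742000
Posterior = 0.238000 / 0.742000 ≈ 0.3208
— influenza explains away the evidence for bacterial infection.

P(bacterial infection | fever) ≈ 0.6602; P(bacterial infection | fever, influenza) ≈ 0.3208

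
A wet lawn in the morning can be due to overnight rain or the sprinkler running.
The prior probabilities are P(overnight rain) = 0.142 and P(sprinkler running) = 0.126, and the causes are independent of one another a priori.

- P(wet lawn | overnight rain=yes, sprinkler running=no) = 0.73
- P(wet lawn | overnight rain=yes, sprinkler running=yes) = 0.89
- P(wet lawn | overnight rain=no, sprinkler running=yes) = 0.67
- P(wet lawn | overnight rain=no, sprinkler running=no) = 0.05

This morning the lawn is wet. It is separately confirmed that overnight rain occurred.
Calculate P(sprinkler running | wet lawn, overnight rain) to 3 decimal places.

By total probability over both values of sprinkler running:
  P(wet lawn | overnight rain) = 0.73·0.874 + 0.89·0.126
        = 0.638020 + 0.112140 = 0.750160
Configurations with sprinkler running contribute 0.112140, so
  P(sprinkler running | wet lawn, overnight rain) = 0.112140 / 0.750160 ≈ 0.149

P(sprinkler running | wet lawn, overnight rain) ≈ 0.149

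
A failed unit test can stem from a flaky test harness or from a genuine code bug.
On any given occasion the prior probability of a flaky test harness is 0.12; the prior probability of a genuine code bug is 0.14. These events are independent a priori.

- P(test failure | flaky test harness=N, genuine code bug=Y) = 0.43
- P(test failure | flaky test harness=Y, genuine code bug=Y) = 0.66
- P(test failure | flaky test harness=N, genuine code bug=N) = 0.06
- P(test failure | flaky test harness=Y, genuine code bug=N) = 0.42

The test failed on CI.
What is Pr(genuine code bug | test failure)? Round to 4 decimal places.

P(test failure) = 0.06×0.88×0.86 + 0.43×0.88×0.14 + 0.42×0.12×0.86 + 0.66×0.12×0.14 = 0.045408 + 0.052976 + 0.043344 + 0.011088 = 0.152816
The genuine code bug-present share is 0.052976 + 0.011088 = 0.064064.
P(genuine code bug | test failure) = 0.064064 / 0.152816 ≈ 0.4192

Pr(genuine code bug | test failure) ≈ 0.4192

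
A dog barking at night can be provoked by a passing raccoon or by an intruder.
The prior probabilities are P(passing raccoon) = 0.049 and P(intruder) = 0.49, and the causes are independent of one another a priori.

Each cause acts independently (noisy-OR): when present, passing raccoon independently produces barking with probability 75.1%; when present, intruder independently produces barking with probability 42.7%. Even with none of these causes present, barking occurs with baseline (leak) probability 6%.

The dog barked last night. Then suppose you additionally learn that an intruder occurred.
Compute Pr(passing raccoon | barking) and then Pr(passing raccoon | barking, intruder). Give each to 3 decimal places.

Pr(passing raccoon | barking) ≈ 0.141; Pr(passing raccoon | barking, intruder) ≈ 0.088

Under noisy-OR, P(barking | causes) = 1 − (1−0.06)·∏(1−qᵢ) over the active causes.
Weight on passing raccoon=true, given the evidence: 0.019141 + 0.020790 = 0.039931
The normalizing constant is 0.06·0.951·0.51 + 0.46138·0.951·0.49 + 0.76594·0.049·0.51 + 0.865884·0.049·0.49 = 0.284030
Posterior = 0.039931 / 0.284030 ≈ 0.141

With the extra evidence:
Sum P(barking|·) weighted by the priors over both values of passing raccoon:
  P(barking | intruder) = 0.46138×0.951 + 0.865884×0.049
        = 0.438772 + 0.042428 = 0.481200
Keeping only the passing raccoon-present terms gives 0.042428, so
  P(passing raccoon | barking, intruder) = 0.042428 / 0.481200 ≈ 0.088
— intruder explains away the evidence for passing raccoon.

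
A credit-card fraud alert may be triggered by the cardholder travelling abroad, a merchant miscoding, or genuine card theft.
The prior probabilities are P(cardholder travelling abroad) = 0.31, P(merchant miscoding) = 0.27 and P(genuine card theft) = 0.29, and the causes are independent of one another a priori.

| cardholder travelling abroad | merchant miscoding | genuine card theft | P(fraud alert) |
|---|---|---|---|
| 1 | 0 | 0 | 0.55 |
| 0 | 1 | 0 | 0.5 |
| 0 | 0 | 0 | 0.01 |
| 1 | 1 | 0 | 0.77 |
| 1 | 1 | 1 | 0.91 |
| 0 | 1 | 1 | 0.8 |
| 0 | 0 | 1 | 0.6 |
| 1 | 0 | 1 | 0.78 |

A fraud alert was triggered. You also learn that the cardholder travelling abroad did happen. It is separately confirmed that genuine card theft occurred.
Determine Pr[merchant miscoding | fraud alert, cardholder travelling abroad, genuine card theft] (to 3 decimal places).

Pr[merchant miscoding | fraud alert, cardholder travelling abroad, genuine card theft] ≈ 0.301

Sum P(fraud alert|·) weighted by the priors over both values of merchant miscoding:
  P(fraud alert | cardholder travelling abroad, genuine card theft) = 0.78×0.73 + 0.91×0.27
        = 0.569400 + 0.245700 = 0.815100
Keeping only the merchant miscoding-present terms gives 0.245700, so
  P(merchant miscoding | fraud alert, cardholder travelling abroad, genuine card theft) = 0.245700 / 0.815100 ≈ 0.301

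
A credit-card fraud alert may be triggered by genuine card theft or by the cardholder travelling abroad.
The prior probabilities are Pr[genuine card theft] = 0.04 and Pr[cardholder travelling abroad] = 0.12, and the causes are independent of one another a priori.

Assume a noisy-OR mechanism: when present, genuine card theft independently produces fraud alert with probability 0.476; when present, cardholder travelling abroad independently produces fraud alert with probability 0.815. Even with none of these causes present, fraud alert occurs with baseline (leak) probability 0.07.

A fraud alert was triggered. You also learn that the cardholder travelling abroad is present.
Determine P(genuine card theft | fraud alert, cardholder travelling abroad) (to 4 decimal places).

Under noisy-OR, P(fraud alert | causes) = 1 − (1−0.07)·∏(1−qᵢ) over the active causes.
By total probability over both values of genuine card theft:
  P(fraud alert | cardholder travelling abroad) = 0.82795*0.96 + 0.909846*0.04
        = 0.794832 + 0.036394 = 0.831226
Configurations with genuine card theft contribute 0.036394, so
  P(genuine card theft | fraud alert, cardholder travelling abroad) = 0.036394 / 0.831226 ≈ 0.0438

P(genuine card theft | fraud alert, cardholder travelling abroad) ≈ 0.0438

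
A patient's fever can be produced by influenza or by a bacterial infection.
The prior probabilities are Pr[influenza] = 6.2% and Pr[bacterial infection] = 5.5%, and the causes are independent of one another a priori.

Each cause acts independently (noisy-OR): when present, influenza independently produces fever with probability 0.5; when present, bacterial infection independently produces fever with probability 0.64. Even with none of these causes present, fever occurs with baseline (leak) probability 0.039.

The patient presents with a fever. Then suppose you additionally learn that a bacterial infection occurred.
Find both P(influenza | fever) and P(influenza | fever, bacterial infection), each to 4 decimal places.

Under noisy-OR, P(fever | causes) = 1 − (1−0.039)·∏(1−qᵢ) over the active causes.
By total probability over the 4 (influenza, bacterial infection) configurations:
  P(fever) = 0.039×0.938×0.945 + 0.65404×0.938×0.055 + 0.5195×0.062×0.945 + 0.82702×0.062×0.055
        = 0.034570 + 0.033742 + 0.030438 + 0.002820 = 0.101570
The terms with influenza present sum to 0.033258, so
  P(influenza | fever) = 0.033258 / 0.101570 ≈ 0.3274

Now also conditioning on bacterial infection=true:
P(fever | bacterial infection) = 0.65404*0.938 + 0.82702*0.062 = 0.613490 + 0.051275 = 0.664765
Restricting to configurations with influenza present: 0.82702*0.062 = 0.051275.
P(influenza | fever, bacterial infection) = 0.051275 / 0.664765 ≈ 0.0771
Conditioning on bacterial infection lowers the posterior on influenza: the classic explaining-away effect in a common-effect structure.

P(influenza | fever) ≈ 0.3274; P(influenza | fever, bacterial infection) ≈ 0.0771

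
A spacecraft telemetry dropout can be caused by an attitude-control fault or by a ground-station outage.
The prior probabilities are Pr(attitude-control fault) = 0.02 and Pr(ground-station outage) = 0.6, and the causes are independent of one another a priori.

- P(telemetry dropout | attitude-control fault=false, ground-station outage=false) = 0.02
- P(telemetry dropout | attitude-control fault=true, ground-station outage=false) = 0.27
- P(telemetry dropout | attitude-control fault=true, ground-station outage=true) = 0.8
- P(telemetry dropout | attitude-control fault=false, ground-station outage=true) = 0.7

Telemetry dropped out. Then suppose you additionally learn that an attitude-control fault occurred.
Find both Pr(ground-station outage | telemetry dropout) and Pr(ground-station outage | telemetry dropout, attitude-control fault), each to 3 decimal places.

Pr(ground-station outage | telemetry dropout) ≈ 0.977; Pr(ground-station outage | telemetry dropout, attitude-control fault) ≈ 0.816

Enumerate the 4 (attitude-control fault, ground-station outage) configurations and weight by the priors:
  P(telemetry dropout) = 0.02×0.98×0.4 + 0.7×0.98×0.6 + 0.27×0.02×0.4 + 0.8×0.02×0.6
        = 0.007840 + 0.411600 + 0.002160 + 0.009600 = 0.431200
Configurations with ground-station outage contribute 0.421200, so
  P(ground-station outage | telemetry dropout) = 0.421200 / 0.431200 ≈ 0.977

Now condition on the additional information:
P(telemetry dropout | attitude-control fault) = 0.27·0.4 + 0.8·0.6 = 0.108000 + 0.480000 = 0.588000
The ground-station outage-present share is 0.8·0.6 = 0.480000.
So P(ground-station outage | telemetry dropout, attitude-control fault) = 0.480000/0.588000 ≈ 0.816.
The drop from 0.977 to 0.816 is the explaining-away (discounting) effect.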